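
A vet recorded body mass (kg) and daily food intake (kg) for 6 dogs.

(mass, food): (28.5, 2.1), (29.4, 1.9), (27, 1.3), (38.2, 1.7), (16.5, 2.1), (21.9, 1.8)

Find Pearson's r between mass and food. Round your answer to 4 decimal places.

n = 6, Σx = 161.5, Σy = 10.9, Σx² = 4616.71, Σy² = 20.25, Σxy = 289.82
nΣxy − ΣxΣy = 1738.92 − 1760.35 = -21.43
nΣx² − (Σx)² = 27700.26 − 26082.25 = 1618.01; nΣy² − (Σy)² = 121.5 − 118.81 = 2.69
r = -21.43 / √(1618.01 × 2.69) = -21.43 / 65.9731 ≈ -0.3248

-0.3248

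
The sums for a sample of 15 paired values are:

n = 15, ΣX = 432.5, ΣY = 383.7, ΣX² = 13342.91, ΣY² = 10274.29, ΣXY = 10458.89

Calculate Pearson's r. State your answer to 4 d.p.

r = (nΣXY − ΣXΣY) / √[(nΣX² − (ΣX)²)(nΣY² − (ΣY)²)]
Numerator: 15×10458.89 − 432.5×383.7 = -9066.9
Denominator: √[(200143.65 − 187056.25)(154114.35 − 147225.69)] = √[13087.4 × 6888.66] = 9494.9802
r = -9066.9 / 9494.9802 ≈ -0.9549

-0.9549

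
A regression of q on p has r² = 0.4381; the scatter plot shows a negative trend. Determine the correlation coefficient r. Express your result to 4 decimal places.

-0.6619

|r| = √0.4381 = 0.6619
The association is negative, so r = −0.6619.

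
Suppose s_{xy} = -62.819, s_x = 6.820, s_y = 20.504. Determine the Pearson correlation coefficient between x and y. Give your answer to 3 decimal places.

-0.449

r = Cov(x,y) / (s_x · s_y) = -62.819 / (6.820 × 20.504)
  = -62.819 / 139.8373 ≈ -0.449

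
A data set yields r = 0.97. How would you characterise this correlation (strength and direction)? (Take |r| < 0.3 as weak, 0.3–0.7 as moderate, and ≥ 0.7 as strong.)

r = 0.97 > 0 so the relationship is positive.
|r| = 0.97, which falls in the strong range.

strong positive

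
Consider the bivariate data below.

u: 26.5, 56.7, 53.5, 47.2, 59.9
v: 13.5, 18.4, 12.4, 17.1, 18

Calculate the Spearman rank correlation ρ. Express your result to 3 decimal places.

Rank u: 1, 4, 3, 2, 5
Rank v: 2, 5, 1, 3, 4
d = rank(u) − rank(v): -1, -1, 2, -1, 1; Σd² = 8
ρ = 1 − 6Σd² / [n(n²−1)] = 1 − 6×8 / (5×24) = 1 − 48/120 ≈ 0.600

0.600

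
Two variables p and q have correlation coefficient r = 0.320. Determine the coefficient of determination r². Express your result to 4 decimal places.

0.1024

r² = (0.320)² = 0.1024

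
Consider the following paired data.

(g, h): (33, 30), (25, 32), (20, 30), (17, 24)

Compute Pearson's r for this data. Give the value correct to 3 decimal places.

n = 4, Σg = 95, Σh = 116, Σg² = 2403, Σh² = 3400, Σgh = 2798
nΣgh − ΣgΣh = 11192 − 11020 = 172
nΣg² − (Σg)² = 9612 − 9025 = 587; nΣh² − (Σh)² = 13600 − 13456 = 144
r = 172 / √(587 × 144) = 172 / 290.7370 ≈ 0.592

0.592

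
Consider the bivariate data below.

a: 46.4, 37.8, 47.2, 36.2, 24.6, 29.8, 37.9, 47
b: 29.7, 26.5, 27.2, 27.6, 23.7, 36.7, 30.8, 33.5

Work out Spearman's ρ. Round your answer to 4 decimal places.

Rank a: 6, 4, 8, 3, 1, 2, 5, 7
Rank b: 5, 2, 3, 4, 1, 8, 6, 7
d = rank(a) − rank(b): 1, 2, 5, -1, 0, -6, -1, 0; Σd² = 68
ρ = 1 − 6Σd² / [n(n²−1)] = 1 − 6×68 / (8×63) = 1 − 408/504 ≈ 0.1905

0.1905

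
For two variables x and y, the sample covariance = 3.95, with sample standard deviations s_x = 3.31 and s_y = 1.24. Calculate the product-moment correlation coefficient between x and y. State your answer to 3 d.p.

0.962

r = Cov(x,y) / (s_x · s_y) = 3.95 / (3.31 × 1.24)
  = 3.95 / 4.1044 ≈ 0.962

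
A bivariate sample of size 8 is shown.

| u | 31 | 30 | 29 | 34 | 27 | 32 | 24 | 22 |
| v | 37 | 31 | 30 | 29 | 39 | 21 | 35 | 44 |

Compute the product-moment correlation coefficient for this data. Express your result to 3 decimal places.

-0.737

n = 8, Σu = 229, Σv = 266, Σu² = 6671, Σv² = 9194, Σuv = 7466
nΣuv − ΣuΣv = 59728 − 60914 = -1186
nΣu² − (Σu)² = 53368 − 52441 = 927; nΣv² − (Σv)² = 73552 − 70756 = 2796
r = -1186 / √(927 × 2796) = -1186 / 1609.9354 ≈ -0.737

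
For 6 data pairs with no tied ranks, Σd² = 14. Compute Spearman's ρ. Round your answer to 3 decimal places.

ρ = 1 − 6Σd² / [n(n²−1)] = 1 − 6×14 / (6×35)
  = 1 − 84/210 = 1 − 0.4000 ≈ 0.600

0.600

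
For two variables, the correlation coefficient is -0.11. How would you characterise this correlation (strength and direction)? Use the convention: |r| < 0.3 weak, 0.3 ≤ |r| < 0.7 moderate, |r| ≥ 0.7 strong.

r = -0.11 < 0 so the relationship is negative.
|r| = 0.11, which falls in the weak range.

weak negative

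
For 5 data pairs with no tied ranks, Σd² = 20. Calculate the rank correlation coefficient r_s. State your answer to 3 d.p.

ρ = 1 − 6Σd² / [n(n²−1)] = 1 − 6×20 / (5×24)
  = 1 − 120/120 = 1 − 1.0000 ≈ 0.000

0.000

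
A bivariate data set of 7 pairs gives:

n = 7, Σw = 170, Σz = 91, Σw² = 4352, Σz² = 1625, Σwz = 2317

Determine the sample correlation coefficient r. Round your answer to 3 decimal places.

0.340

r = (nΣwz − ΣwΣz) / √[(nΣw² − (Σw)²)(nΣz² − (Σz)²)]
Numerator: 7×2317 − 170×91 = 749
Denominator: √[(30464 − 28900)(11375 − 8281)] = √[1564 × 3094] = 2199.7764
r = 749 / 2199.7764 ≈ 0.340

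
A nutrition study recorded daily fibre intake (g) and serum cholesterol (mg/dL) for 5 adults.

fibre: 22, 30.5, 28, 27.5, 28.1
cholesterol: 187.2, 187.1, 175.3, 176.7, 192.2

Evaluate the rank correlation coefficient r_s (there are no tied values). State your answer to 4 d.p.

0.1000

Rank fibre: 1, 5, 3, 2, 4
Rank cholesterol: 4, 3, 1, 2, 5
d = rank(fibre) − rank(cholesterol): -3, 2, 2, 0, -1; Σd² = 18
ρ = 1 − 6Σd² / [n(n²−1)] = 1 − 6×18 / (5×24) = 1 − 108/120 ≈ 0.1000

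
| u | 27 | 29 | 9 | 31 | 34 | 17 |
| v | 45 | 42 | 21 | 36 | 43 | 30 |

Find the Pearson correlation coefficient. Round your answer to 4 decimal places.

n = 6, Σu = 147, Σv = 217, Σu² = 4057, Σv² = 8275, Σuv = 5710
nΣuv − ΣuΣv = 34260 − 31899 = 2361
nΣu² − (Σu)² = 24342 − 21609 = 2733; nΣv² − (Σv)² = 49650 − 47089 = 2561
r = 2361 / √(2733 × 2561) = 2361 / 2645.6026 ≈ 0.8924

0.8924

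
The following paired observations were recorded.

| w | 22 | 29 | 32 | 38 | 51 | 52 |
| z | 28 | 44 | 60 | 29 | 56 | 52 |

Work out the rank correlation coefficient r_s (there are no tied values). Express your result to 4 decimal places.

0.4857

Rank w: 1, 2, 3, 4, 5, 6
Rank z: 1, 3, 6, 2, 5, 4
d = rank(w) − rank(z): 0, -1, -3, 2, 0, 2; Σd² = 18
ρ = 1 − 6Σd² / [n(n²−1)] = 1 − 6×18 / (6×35) = 1 − 108/210 ≈ 0.4857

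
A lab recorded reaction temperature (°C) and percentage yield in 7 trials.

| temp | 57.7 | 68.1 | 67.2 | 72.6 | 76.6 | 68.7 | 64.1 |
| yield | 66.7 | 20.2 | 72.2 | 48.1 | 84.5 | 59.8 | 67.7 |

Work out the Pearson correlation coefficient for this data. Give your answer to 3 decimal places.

n = 7, Σx = 475, Σy = 419.2, Σx² = 32449.56, Σy² = 27682.96, Σxy = 28488.64
nΣxy − ΣxΣy = 199420.48 − 199120 = 300.48
nΣx² − (Σx)² = 227146.92 − 225625 = 1521.92; nΣy² − (Σy)² = 193780.72 − 175728.64 = 18052.08
r = 300.48 / √(1521.92 × 18052.08) = 300.48 / 5241.5476 ≈ 0.057

0.057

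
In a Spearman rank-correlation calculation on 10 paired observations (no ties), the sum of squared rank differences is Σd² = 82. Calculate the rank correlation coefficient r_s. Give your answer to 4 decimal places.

0.5030

ρ = 1 − 6Σd² / [n(n²−1)] = 1 − 6×82 / (10×99)
  = 1 − 492/990 = 1 − 0.49697 ≈ 0.5030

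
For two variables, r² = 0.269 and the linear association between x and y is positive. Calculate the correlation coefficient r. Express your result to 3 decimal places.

|r| = √0.269 = 0.519
The association is positive, so r = 0.519.

0.519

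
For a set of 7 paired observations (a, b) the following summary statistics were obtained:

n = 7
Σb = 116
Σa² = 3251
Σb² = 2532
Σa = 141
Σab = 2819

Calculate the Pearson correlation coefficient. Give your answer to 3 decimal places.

r = (nΣab − ΣaΣb) / √[(nΣa² − (Σa)²)(nΣb² − (Σb)²)]
Numerator: 7×2819 − 141×116 = 3377
Denominator: √[(22757 − 19881)(17724 − 13456)] = √[2876 × 4268] = 3503.5365
r = 3377 / 3503.5365 ≈ 0.964

0.964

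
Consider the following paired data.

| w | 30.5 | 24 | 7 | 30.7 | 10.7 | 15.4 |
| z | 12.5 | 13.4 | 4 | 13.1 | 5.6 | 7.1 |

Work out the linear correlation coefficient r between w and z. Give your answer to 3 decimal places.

0.956

n = 6, Σw = 118.3, Σz = 55.7, Σw² = 2849.39, Σz² = 605.19, Σwz = 1302.28
nΣwz − ΣwΣz = 7813.68 − 6589.31 = 1224.37
nΣw² − (Σw)² = 17096.34 − 13994.89 = 3101.45; nΣz² − (Σz)² = 3631.14 − 3102.49 = 528.65
r = 1224.37 / √(3101.45 × 528.65) = 1224.37 / 1280.4615 ≈ 0.956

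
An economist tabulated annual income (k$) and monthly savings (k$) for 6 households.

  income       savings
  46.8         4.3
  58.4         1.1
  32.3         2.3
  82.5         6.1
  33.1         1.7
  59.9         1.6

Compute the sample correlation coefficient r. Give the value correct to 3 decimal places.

n = 6, Σx = 313, Σy = 17.1, Σx² = 18133.96, Σy² = 67.65, Σxy = 995.13
nΣxy − ΣxΣy = 5970.78 − 5352.3 = 618.48
nΣx² − (Σx)² = 108803.76 − 97969 = 10834.76; nΣy² − (Σy)² = 405.9 − 292.41 = 113.49
r = 618.48 / √(10834.76 × 113.49) = 618.48 / 1108.8899 ≈ 0.558

0.558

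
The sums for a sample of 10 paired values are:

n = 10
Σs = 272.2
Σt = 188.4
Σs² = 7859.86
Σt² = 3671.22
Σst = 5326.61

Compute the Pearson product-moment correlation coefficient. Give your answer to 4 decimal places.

r = (nΣst − ΣsΣt) / √[(nΣs² − (Σs)²)(nΣt² − (Σt)²)]
Numerator: 10×5326.61 − 272.2×188.4 = 1983.62
Denominator: √[(78598.6 − 74092.84)(36712.2 − 35494.56)] = √[4505.76 × 1217.64] = 2342.3052
r = 1983.62 / 2342.3052 ≈ 0.8469

0.8469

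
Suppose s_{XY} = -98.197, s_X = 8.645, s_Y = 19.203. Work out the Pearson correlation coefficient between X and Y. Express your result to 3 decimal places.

-0.592

r = Cov(X,Y) / (s_X · s_Y) = -98.197 / (8.645 × 19.203)
  = -98.197 / 166.0099 ≈ -0.592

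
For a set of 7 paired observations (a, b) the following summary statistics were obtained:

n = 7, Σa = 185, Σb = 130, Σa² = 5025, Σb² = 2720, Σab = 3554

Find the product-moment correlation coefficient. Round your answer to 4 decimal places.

r = (nΣab − ΣaΣb) / √[(nΣa² − (Σa)²)(nΣb² − (Σb)²)]
Numerator: 7×3554 − 185×130 = 828
Denominator: √[(35175 − 34225)(19040 − 16900)] = √[950 × 2140] = 1425.8331
r = 828 / 1425.8331 ≈ 0.5807

0.5807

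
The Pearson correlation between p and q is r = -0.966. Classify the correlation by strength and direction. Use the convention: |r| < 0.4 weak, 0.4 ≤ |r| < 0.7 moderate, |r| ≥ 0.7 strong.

r = -0.966 < 0 so the relationship is negative.
|r| = 0.966, which falls in the strong range.

strong negative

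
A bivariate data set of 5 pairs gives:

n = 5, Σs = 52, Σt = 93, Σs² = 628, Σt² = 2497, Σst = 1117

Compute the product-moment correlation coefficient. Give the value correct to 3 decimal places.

r = (nΣst − ΣsΣt) / √[(nΣs² − (Σs)²)(nΣt² − (Σt)²)]
Numerator: 5×1117 − 52×93 = 749
Denominator: √[(3140 − 2704)(12485 − 8649)] = √[436 × 3836] = 1293.2502
r = 749 / 1293.2502 ≈ 0.579

0.579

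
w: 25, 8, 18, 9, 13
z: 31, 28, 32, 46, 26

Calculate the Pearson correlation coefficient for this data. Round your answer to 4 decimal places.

n = 5, Σw = 73, Σz = 163, Σw² = 1263, Σz² = 5561, Σwz = 2327
nΣwz − ΣwΣz = 11635 − 11899 = -264
nΣw² − (Σw)² = 6315 − 5329 = 986; nΣz² − (Σz)² = 27805 − 26569 = 1236
r = -264 / √(986 × 1236) = -264 / 1103.9457 ≈ -0.2391

-0.2391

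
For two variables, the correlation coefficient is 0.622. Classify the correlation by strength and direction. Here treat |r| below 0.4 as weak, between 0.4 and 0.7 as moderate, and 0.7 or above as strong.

moderate positive

r = 0.622 > 0 so the relationship is positive.
|r| = 0.622, which falls in the moderate range.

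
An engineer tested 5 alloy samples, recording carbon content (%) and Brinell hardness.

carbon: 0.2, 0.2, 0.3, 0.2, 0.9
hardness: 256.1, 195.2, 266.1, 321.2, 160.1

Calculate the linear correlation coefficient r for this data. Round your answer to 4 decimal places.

n = 5, Σx = 1.8, Σy = 1198.7, Σx² = 1.02, Σy² = 303300.91, Σxy = 378.42
nΣxy − ΣxΣy = 1892.1 − 2157.66 = -265.56
nΣx² − (Σx)² = 5.1 − 3.24 = 1.86; nΣy² − (Σy)² = 1516504.55 − 1436881.69 = 79622.86
r = -265.56 / √(1.86 × 79622.86) = -265.56 / 384.8357 ≈ -0.6901

-0.6901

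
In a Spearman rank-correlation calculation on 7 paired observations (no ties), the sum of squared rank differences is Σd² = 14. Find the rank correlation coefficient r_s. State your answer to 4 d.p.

0.7500

ρ = 1 − 6Σd² / [n(n²−1)] = 1 − 6×14 / (7×48)
  = 1 − 84/336 = 1 − 0.25000 ≈ 0.7500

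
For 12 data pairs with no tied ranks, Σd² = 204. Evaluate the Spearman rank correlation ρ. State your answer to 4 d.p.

0.2867

ρ = 1 − 6Σd² / [n(n²−1)] = 1 − 6×204 / (12×143)
  = 1 − 1224/1716 = 1 − 0.71329 ≈ 0.2867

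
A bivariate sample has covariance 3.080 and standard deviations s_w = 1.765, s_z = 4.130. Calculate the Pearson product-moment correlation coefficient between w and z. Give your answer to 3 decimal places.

r = Cov(w,z) / (s_w · s_z) = 3.080 / (1.765 × 4.130)
  = 3.080 / 7.2894 ≈ 0.423

0.423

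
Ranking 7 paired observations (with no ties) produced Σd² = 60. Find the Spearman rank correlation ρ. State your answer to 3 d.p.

-0.071

ρ = 1 − 6Σd² / [n(n²−1)] = 1 − 6×60 / (7×48)
  = 1 − 360/336 = 1 − 1.0714 ≈ -0.071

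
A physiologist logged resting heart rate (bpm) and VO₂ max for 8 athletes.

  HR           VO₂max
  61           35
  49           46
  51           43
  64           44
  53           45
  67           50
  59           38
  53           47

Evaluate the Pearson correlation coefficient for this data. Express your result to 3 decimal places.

-0.060

n = 8, Σx = 457, Σy = 348, Σx² = 26407, Σy² = 15304, Σxy = 19866
nΣxy − ΣxΣy = 158928 − 159036 = -108
nΣx² − (Σx)² = 211256 − 208849 = 2407; nΣy² − (Σy)² = 122432 − 121104 = 1328
r = -108 / √(2407 × 1328) = -108 / 1787.8747 ≈ -0.060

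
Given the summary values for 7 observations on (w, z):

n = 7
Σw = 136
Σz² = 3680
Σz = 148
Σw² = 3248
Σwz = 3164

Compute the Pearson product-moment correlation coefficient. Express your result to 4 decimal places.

r = (nΣwz − ΣwΣz) / √[(nΣw² − (Σw)²)(nΣz² − (Σz)²)]
Numerator: 7×3164 − 136×148 = 2020
Denominator: √[(22736 − 18496)(25760 − 21904)] = √[4240 × 3856] = 4043.4441
r = 2020 / 4043.4441 ≈ 0.4996

0.4996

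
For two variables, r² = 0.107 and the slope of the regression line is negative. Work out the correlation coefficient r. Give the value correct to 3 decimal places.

-0.327

|r| = √0.107 = 0.327
The association is negative, so r = −0.327.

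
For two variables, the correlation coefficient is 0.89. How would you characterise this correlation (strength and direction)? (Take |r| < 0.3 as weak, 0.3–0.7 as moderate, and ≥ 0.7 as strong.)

strong positive

r = 0.89 > 0 so the relationship is positive.
|r| = 0.89, which falls in the strong range.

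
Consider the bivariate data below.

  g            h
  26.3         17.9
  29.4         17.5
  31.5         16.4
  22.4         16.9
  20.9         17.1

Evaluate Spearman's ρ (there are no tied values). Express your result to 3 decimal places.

-0.200

Rank g: 3, 4, 5, 2, 1
Rank h: 5, 4, 1, 2, 3
d = rank(g) − rank(h): -2, 0, 4, 0, -2; Σd² = 24
ρ = 1 − 6Σd² / [n(n²−1)] = 1 − 6×24 / (5×24) = 1 − 144/120 ≈ -0.200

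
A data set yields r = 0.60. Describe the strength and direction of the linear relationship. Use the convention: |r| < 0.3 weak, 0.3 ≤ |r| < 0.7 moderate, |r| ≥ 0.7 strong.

r = 0.60 > 0 so the relationship is positive.
|r| = 0.60, which falls in the moderate range.

moderate positive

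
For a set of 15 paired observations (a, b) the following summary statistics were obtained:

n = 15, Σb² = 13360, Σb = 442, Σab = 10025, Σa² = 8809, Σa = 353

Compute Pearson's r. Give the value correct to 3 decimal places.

r = (nΣab − ΣaΣb) / √[(nΣa² − (Σa)²)(nΣb² − (Σb)²)]
Numerator: 15×10025 − 353×442 = -5651
Denominator: √[(132135 − 124609)(200400 − 195364)] = √[7526 × 5036] = 6156.3736
r = -5651 / 6156.3736 ≈ -0.918

-0.918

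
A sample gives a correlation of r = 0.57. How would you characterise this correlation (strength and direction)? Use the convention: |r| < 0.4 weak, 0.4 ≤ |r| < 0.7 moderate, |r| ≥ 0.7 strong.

r = 0.57 > 0 so the relationship is positive.
|r| = 0.57, which falls in the moderate range.

moderate positive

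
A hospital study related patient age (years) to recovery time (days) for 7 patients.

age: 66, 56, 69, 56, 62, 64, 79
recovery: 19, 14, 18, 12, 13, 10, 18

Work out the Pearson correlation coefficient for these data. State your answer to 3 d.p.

0.625

n = 7, Σx = 452, Σy = 104, Σx² = 29570, Σy² = 1618, Σxy = 6820
nΣxy − ΣxΣy = 47740 − 47008 = 732
nΣx² − (Σx)² = 206990 − 204304 = 2686; nΣy² − (Σy)² = 11326 − 10816 = 510
r = 732 / √(2686 × 510) = 732 / 1170.4102 ≈ 0.625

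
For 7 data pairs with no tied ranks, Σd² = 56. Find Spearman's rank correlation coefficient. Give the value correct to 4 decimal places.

0.0000

ρ = 1 − 6Σd² / [n(n²−1)] = 1 − 6×56 / (7×48)
  = 1 − 336/336 = 1 − 1.00000 ≈ 0.0000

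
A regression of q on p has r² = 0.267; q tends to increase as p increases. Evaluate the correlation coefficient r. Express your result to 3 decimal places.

0.517

|r| = √0.267 = 0.517
The association is positive, so r = 0.517.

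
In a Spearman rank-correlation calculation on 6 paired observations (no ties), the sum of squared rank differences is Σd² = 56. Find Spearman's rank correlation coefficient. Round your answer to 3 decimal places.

ρ = 1 − 6Σd² / [n(n²−1)] = 1 − 6×56 / (6×35)
  = 1 − 336/210 = 1 − 1.6000 ≈ -0.600

-0.600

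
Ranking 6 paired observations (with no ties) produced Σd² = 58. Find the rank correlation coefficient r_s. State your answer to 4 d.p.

ρ = 1 − 6Σd² / [n(n²−1)] = 1 − 6×58 / (6×35)
  = 1 − 348/210 = 1 − 1.65714 ≈ -0.6571

-0.6571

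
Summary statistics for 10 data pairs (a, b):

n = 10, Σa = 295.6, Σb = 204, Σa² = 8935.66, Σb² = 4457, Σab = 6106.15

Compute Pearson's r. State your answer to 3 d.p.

0.314

r = (nΣab − ΣaΣb) / √[(nΣa² − (Σa)²)(nΣb² − (Σb)²)]
Numerator: 10×6106.15 − 295.6×204 = 759.1
Denominator: √[(89356.6 − 87379.36)(44570 − 41616)] = √[1977.24 × 2954] = 2416.7679
r = 759.1 / 2416.7679 ≈ 0.314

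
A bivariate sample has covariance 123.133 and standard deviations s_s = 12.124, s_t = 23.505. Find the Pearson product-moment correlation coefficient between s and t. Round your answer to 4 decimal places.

0.4321

r = Cov(s,t) / (s_s · s_t) = 123.133 / (12.124 × 23.505)
  = 123.133 / 284.9746 ≈ 0.4321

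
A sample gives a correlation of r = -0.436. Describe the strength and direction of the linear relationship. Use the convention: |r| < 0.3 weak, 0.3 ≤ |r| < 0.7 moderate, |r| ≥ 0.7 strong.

r = -0.436 < 0 so the relationship is negative.
|r| = 0.436, which falls in the moderate range.

moderate negative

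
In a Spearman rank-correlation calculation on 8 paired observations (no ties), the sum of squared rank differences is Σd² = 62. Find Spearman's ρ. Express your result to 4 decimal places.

ρ = 1 − 6Σd² / [n(n²−1)] = 1 − 6×62 / (8×63)
  = 1 − 372/504 = 1 − 0.73810 ≈ 0.2619

0.2619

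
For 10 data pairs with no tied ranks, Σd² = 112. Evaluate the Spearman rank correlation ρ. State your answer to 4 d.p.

0.3212

ρ = 1 − 6Σd² / [n(n²−1)] = 1 − 6×112 / (10×99)
  = 1 − 672/990 = 1 − 0.67879 ≈ 0.3212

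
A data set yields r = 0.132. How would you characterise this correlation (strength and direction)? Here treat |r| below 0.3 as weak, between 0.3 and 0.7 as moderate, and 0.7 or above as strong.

weak positive

r = 0.132 > 0 so the relationship is positive.
|r| = 0.132, which falls in the weak range.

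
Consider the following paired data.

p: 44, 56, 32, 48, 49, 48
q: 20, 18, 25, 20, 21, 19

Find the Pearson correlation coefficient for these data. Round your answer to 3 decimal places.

n = 6, Σp = 277, Σq = 123, Σp² = 13105, Σq² = 2551, Σpq = 5589
nΣpq − ΣpΣq = 33534 − 34071 = -537
nΣp² − (Σp)² = 78630 − 76729 = 1901; nΣq² − (Σq)² = 15306 − 15129 = 177
r = -537 / √(1901 × 177) = -537 / 580.0664 ≈ -0.926

-0.926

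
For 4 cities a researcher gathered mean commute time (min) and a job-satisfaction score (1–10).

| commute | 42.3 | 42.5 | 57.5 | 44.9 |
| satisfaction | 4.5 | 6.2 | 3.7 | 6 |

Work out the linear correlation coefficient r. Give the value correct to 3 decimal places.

-0.718

n = 4, Σx = 187.2, Σy = 20.4, Σx² = 8917.8, Σy² = 108.38, Σxy = 936
nΣxy − ΣxΣy = 3744 − 3818.88 = -74.88
nΣx² − (Σx)² = 35671.2 − 35043.84 = 627.36; nΣy² − (Σy)² = 433.52 − 416.16 = 17.36
r = -74.88 / √(627.36 × 17.36) = -74.88 / 104.3598 ≈ -0.718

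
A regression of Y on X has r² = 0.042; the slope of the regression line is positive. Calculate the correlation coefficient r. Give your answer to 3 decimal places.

|r| = √0.042 = 0.205
The association is positive, so r = 0.205.

0.205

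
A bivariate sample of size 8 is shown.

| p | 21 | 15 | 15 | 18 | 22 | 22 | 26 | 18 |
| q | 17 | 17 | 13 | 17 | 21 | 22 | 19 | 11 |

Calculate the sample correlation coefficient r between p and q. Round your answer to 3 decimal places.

n = 8, Σp = 157, Σq = 137, Σp² = 3183, Σq² = 2443, Σpq = 2751
nΣpq − ΣpΣq = 22008 − 21509 = 499
nΣp² − (Σp)² = 25464 − 24649 = 815; nΣq² − (Σq)² = 19544 − 18769 = 775
r = 499 / √(815 × 775) = 499 / 794.7484 ≈ 0.628

0.628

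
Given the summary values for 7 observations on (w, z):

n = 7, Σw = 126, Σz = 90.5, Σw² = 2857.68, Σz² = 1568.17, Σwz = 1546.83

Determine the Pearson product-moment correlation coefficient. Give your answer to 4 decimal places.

r = (nΣwz − ΣwΣz) / √[(nΣw² − (Σw)²)(nΣz² − (Σz)²)]
Numerator: 7×1546.83 − 126×90.5 = -575.19
Denominator: √[(20003.76 − 15876)(10977.19 − 8190.25)] = √[4127.76 × 2786.94] = 3391.7281
r = -575.19 / 3391.7281 ≈ -0.1696

-0.1696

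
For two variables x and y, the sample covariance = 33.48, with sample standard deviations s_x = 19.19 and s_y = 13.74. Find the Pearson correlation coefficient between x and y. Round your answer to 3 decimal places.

r = Cov(x,y) / (s_x · s_y) = 33.48 / (19.19 × 13.74)
  = 33.48 / 263.6706 ≈ 0.127

0.127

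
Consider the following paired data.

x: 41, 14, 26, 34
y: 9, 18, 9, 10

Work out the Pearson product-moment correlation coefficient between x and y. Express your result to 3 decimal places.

n = 4, Σx = 115, Σy = 46, Σx² = 3709, Σy² = 586, Σxy = 1195
nΣxy − ΣxΣy = 4780 − 5290 = -510
nΣx² − (Σx)² = 14836 − 13225 = 1611; nΣy² − (Σy)² = 2344 − 2116 = 228
r = -510 / √(1611 × 228) = -510 / 606.0594 ≈ -0.842

-0.842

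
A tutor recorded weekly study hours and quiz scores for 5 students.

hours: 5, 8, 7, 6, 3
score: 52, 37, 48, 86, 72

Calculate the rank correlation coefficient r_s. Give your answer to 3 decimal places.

-0.700

Rank hours: 2, 5, 4, 3, 1
Rank score: 3, 1, 2, 5, 4
d = rank(hours) − rank(score): -1, 4, 2, -2, -3; Σd² = 34
ρ = 1 − 6Σd² / [n(n²−1)] = 1 − 6×34 / (5×24) = 1 − 204/120 ≈ -0.700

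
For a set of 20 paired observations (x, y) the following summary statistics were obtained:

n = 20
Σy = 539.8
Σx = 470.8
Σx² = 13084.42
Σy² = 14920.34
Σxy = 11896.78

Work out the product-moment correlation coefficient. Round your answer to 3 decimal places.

r = (nΣxy − ΣxΣy) / √[(nΣx² − (Σx)²)(nΣy² − (Σy)²)]
Numerator: 20×11896.78 − 470.8×539.8 = -16202.24
Denominator: √[(261688.4 − 221652.64)(298406.8 − 291384.04)] = √[40035.76 × 7022.76] = 16767.8721
r = -16202.24 / 16767.8721 ≈ -0.966

-0.966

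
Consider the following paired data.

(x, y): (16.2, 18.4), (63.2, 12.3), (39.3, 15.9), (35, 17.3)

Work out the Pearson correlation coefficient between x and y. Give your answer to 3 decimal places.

n = 4, Σx = 153.7, Σy = 63.9, Σx² = 7026.17, Σy² = 1041.95, Σxy = 2305.81
nΣxy − ΣxΣy = 9223.24 − 9821.43 = -598.19
nΣx² − (Σx)² = 28104.68 − 23623.69 = 4480.99; nΣy² − (Σy)² = 4167.8 − 4083.21 = 84.59
r = -598.19 / √(4480.99 × 84.59) = -598.19 / 615.6679 ≈ -0.972

-0.972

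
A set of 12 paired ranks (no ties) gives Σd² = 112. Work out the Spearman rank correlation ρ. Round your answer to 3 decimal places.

0.608

ρ = 1 − 6Σd² / [n(n²−1)] = 1 − 6×112 / (12×143)
  = 1 − 672/1716 = 1 − 0.3916 ≈ 0.608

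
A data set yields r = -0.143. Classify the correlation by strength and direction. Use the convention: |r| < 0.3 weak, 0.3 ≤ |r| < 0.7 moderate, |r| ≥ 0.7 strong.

weak negative

r = -0.143 < 0 so the relationship is negative.
|r| = 0.143, which falls in the weak range.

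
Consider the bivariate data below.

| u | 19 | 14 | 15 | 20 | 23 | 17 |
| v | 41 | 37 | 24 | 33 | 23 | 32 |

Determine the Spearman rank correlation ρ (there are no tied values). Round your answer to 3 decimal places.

-0.314

Rank u: 4, 1, 2, 5, 6, 3
Rank v: 6, 5, 2, 4, 1, 3
d = rank(u) − rank(v): -2, -4, 0, 1, 5, 0; Σd² = 46
ρ = 1 − 6Σd² / [n(n²−1)] = 1 − 6×46 / (6×35) = 1 − 276/210 ≈ -0.314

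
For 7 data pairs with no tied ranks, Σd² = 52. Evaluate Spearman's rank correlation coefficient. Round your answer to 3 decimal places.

ρ = 1 − 6Σd² / [n(n²−1)] = 1 − 6×52 / (7×48)
  = 1 − 312/336 = 1 − 0.9286 ≈ 0.071

0.071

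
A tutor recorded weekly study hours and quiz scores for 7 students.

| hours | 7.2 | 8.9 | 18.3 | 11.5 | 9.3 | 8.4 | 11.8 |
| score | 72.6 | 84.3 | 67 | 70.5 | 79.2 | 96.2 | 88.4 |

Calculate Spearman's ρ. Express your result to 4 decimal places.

-0.3929

Rank hours: 1, 3, 7, 5, 4, 2, 6
Rank score: 3, 5, 1, 2, 4, 7, 6
d = rank(hours) − rank(score): -2, -2, 6, 3, 0, -5, 0; Σd² = 78
ρ = 1 − 6Σd² / [n(n²−1)] = 1 − 6×78 / (7×48) = 1 − 468/336 ≈ -0.3929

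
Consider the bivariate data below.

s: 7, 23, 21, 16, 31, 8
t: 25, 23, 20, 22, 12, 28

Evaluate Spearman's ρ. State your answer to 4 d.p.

-0.7714

Rank s: 1, 5, 4, 3, 6, 2
Rank t: 5, 4, 2, 3, 1, 6
d = rank(s) − rank(t): -4, 1, 2, 0, 5, -4; Σd² = 62
ρ = 1 − 6Σd² / [n(n²−1)] = 1 − 6×62 / (6×35) = 1 − 372/210 ≈ -0.7714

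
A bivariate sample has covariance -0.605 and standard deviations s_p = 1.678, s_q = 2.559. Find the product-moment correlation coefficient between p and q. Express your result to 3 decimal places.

-0.141

r = Cov(p,q) / (s_p · s_q) = -0.605 / (1.678 × 2.559)
  = -0.605 / 4.2940 ≈ -0.141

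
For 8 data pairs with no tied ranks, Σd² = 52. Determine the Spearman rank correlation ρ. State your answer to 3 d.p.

0.381

ρ = 1 − 6Σd² / [n(n²−1)] = 1 − 6×52 / (8×63)
  = 1 − 312/504 = 1 − 0.6190 ≈ 0.381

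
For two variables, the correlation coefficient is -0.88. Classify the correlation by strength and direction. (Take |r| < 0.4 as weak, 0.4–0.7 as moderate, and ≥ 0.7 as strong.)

strong negative

r = -0.88 < 0 so the relationship is negative.
|r| = 0.88, which falls in the strong range.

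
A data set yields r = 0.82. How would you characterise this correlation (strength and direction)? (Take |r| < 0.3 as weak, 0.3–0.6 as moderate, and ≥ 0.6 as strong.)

strong positive

r = 0.82 > 0 so the relationship is positive.
|r| = 0.82, which falls in the strong range.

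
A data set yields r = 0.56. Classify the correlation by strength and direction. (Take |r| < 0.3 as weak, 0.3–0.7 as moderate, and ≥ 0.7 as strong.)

r = 0.56 > 0 so the relationship is positive.
|r| = 0.56, which falls in the moderate range.

moderate positive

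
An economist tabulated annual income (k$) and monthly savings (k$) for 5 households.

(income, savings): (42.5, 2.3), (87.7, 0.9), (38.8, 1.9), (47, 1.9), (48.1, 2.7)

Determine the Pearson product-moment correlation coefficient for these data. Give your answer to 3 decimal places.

n = 5, Σx = 264.1, Σy = 9.7, Σx² = 15525.59, Σy² = 20.61, Σxy = 469.57
nΣxy − ΣxΣy = 2347.85 − 2561.77 = -213.92
nΣx² − (Σx)² = 77627.95 − 69748.81 = 7879.14; nΣy² − (Σy)² = 103.05 − 94.09 = 8.96
r = -213.92 / √(7879.14 × 8.96) = -213.92 / 265.7011 ≈ -0.805

-0.805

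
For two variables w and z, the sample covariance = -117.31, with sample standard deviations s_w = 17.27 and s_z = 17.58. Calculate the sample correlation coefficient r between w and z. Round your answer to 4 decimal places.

-0.3864

r = Cov(w,z) / (s_w · s_z) = -117.31 / (17.27 × 17.58)
  = -117.31 / 303.6066 ≈ -0.3864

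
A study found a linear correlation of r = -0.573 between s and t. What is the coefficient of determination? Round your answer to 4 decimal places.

0.3283

r² = (-0.573)² = 0.3283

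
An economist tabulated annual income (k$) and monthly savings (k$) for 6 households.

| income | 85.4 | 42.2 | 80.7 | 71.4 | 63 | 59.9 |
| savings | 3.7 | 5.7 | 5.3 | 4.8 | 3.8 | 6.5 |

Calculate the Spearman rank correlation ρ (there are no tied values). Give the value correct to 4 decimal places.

Rank income: 6, 1, 5, 4, 3, 2
Rank savings: 1, 5, 4, 3, 2, 6
d = rank(income) − rank(savings): 5, -4, 1, 1, 1, -4; Σd² = 60
ρ = 1 − 6Σd² / [n(n²−1)] = 1 − 6×60 / (6×35) = 1 − 360/210 ≈ -0.7143

-0.7143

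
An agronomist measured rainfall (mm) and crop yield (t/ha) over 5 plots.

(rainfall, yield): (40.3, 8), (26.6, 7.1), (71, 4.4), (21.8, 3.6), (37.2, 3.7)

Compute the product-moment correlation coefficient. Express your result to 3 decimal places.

n = 5, Σx = 196.9, Σy = 26.8, Σx² = 9231.73, Σy² = 160.42, Σxy = 1039.78
nΣxy − ΣxΣy = 5198.9 − 5276.92 = -78.02
nΣx² − (Σx)² = 46158.65 − 38769.61 = 7389.04; nΣy² − (Σy)² = 802.1 − 718.24 = 83.86
r = -78.02 / √(7389.04 × 83.86) = -78.02 / 787.1753 ≈ -0.099

-0.099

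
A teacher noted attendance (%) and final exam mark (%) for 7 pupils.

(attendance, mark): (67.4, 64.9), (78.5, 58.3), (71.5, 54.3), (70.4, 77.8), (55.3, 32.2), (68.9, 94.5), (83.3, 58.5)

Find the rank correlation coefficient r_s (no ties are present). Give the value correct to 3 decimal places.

Rank attendance: 2, 6, 5, 4, 1, 3, 7
Rank mark: 5, 3, 2, 6, 1, 7, 4
d = rank(attendance) − rank(mark): -3, 3, 3, -2, 0, -4, 3; Σd² = 56
ρ = 1 − 6Σd² / [n(n²−1)] = 1 − 6×56 / (7×48) = 1 − 336/336 ≈ 0.000

0.000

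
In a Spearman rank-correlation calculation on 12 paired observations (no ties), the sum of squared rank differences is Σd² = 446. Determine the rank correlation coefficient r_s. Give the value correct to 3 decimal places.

ρ = 1 − 6Σd² / [n(n²−1)] = 1 − 6×446 / (12×143)
  = 1 − 2676/1716 = 1 − 1.5594 ≈ -0.559

-0.559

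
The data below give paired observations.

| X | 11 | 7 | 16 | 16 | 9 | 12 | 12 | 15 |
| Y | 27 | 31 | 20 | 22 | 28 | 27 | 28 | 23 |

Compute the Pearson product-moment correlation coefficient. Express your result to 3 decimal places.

-0.948

n = 8, ΣX = 98, ΣY = 206, ΣX² = 1276, ΣY² = 5400, ΣXY = 2443
nΣXY − ΣXΣY = 19544 − 20188 = -644
nΣX² − (ΣX)² = 10208 − 9604 = 604; nΣY² − (ΣY)² = 43200 − 42436 = 764
r = -644 / √(604 × 764) = -644 / 679.3055 ≈ -0.948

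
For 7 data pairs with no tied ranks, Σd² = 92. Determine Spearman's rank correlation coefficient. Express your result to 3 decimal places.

ρ = 1 − 6Σd² / [n(n²−1)] = 1 − 6×92 / (7×48)
  = 1 − 552/336 = 1 − 1.6429 ≈ -0.643

-0.643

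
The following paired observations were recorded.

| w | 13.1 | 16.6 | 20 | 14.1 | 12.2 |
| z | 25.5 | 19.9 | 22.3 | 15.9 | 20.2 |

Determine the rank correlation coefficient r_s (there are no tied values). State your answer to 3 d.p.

-0.100

Rank w: 2, 4, 5, 3, 1
Rank z: 5, 2, 4, 1, 3
d = rank(w) − rank(z): -3, 2, 1, 2, -2; Σd² = 22
ρ = 1 − 6Σd² / [n(n²−1)] = 1 − 6×22 / (5×24) = 1 − 132/120 ≈ -0.100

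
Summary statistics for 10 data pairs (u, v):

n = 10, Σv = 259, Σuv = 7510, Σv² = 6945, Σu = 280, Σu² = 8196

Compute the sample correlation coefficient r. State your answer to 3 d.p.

r = (nΣuv − ΣuΣv) / √[(nΣu² − (Σu)²)(nΣv² − (Σv)²)]
Numerator: 10×7510 − 280×259 = 2580
Denominator: √[(81960 − 78400)(69450 − 67081)] = √[3560 × 2369] = 2904.0730
r = 2580 / 2904.0730 ≈ 0.888

0.888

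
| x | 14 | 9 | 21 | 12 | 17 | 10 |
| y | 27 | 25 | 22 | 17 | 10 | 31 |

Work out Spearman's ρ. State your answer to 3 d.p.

-0.486

Rank x: 4, 1, 6, 3, 5, 2
Rank y: 5, 4, 3, 2, 1, 6
d = rank(x) − rank(y): -1, -3, 3, 1, 4, -4; Σd² = 52
ρ = 1 − 6Σd² / [n(n²−1)] = 1 − 6×52 / (6×35) = 1 − 312/210 ≈ -0.486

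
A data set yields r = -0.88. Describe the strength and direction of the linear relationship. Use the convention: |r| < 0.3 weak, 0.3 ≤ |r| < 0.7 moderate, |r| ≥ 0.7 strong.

r = -0.88 < 0 so the relationship is negative.
|r| = 0.88, which falls in the strong range.

strong negative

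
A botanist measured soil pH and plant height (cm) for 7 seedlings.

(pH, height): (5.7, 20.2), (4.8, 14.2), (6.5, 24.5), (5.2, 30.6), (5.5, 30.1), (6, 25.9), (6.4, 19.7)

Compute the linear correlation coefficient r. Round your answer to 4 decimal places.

n = 7, Σx = 40.1, Σy = 165.2, Σx² = 232.03, Σy² = 4111.2, Σxy = 948.7
nΣxy − ΣxΣy = 6640.9 − 6624.52 = 16.38
nΣx² − (Σx)² = 1624.21 − 1608.01 = 16.2; nΣy² − (Σy)² = 28778.4 − 27291.04 = 1487.36
r = 16.38 / √(16.2 × 1487.36) = 16.38 / 155.2264 ≈ 0.1055

0.1055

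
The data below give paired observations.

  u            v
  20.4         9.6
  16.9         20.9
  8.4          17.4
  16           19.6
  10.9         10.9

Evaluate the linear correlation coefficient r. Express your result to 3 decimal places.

-0.109

n = 5, Σu = 72.6, Σv = 78.4, Σu² = 1147.14, Σv² = 1334.7, Σuv = 1127.62
nΣuv − ΣuΣv = 5638.1 − 5691.84 = -53.74
nΣu² − (Σu)² = 5735.7 − 5270.76 = 464.94; nΣv² − (Σv)² = 6673.5 − 6146.56 = 526.94
r = -53.74 / √(464.94 × 526.94) = -53.74 / 494.9702 ≈ -0.109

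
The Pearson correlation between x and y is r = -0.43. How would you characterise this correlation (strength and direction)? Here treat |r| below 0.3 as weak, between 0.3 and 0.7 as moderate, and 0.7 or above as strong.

r = -0.43 < 0 so the relationship is negative.
|r| = 0.43, which falls in the moderate range.

moderate negative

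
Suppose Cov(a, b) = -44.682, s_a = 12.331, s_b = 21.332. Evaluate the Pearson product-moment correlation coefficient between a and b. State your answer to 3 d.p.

r = Cov(a,b) / (s_a · s_b) = -44.682 / (12.331 × 21.332)
  = -44.682 / 263.0449 ≈ -0.170

-0.170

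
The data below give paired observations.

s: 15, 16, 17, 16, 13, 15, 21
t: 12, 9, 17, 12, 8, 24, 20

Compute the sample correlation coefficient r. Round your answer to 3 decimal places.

0.480

n = 7, Σs = 113, Σt = 102, Σs² = 1861, Σt² = 1698, Σst = 1689
nΣst − ΣsΣt = 11823 − 11526 = 297
nΣs² − (Σs)² = 13027 − 12769 = 258; nΣt² − (Σt)² = 11886 − 10404 = 1482
r = 297 / √(258 × 1482) = 297 / 618.3494 ≈ 0.480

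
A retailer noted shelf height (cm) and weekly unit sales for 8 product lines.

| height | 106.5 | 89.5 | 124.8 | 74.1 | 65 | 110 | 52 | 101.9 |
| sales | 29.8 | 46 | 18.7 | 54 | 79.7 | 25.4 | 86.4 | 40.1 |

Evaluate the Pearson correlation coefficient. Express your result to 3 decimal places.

n = 8, Σx = 723.8, Σy = 380.1, Σx² = 69830.96, Σy² = 22339.95, Σxy = 30179.35
nΣxy − ΣxΣy = 241434.8 − 275116.38 = -33681.58
nΣx² − (Σx)² = 558647.68 − 523886.44 = 34761.24; nΣy² − (Σy)² = 178719.6 − 144476.01 = 34243.59
r = -33681.58 / √(34761.24 × 34243.59) = -33681.58 / 34501.4442 ≈ -0.976

-0.976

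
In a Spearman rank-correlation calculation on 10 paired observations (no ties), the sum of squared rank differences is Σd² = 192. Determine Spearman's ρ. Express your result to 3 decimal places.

ρ = 1 − 6Σd² / [n(n²−1)] = 1 − 6×192 / (10×99)
  = 1 − 1152/990 = 1 − 1.1636 ≈ -0.164

-0.164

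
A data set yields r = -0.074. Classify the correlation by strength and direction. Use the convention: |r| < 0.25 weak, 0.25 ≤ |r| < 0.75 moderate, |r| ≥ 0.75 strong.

weak negative

r = -0.074 < 0 so the relationship is negative.
|r| = 0.074, which falls in the weak range.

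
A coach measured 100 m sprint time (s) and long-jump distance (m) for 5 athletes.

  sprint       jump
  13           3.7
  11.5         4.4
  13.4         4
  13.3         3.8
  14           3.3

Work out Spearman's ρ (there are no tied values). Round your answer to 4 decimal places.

-0.6000

Rank sprint: 2, 1, 4, 3, 5
Rank jump: 2, 5, 4, 3, 1
d = rank(sprint) − rank(jump): 0, -4, 0, 0, 4; Σd² = 32
ρ = 1 − 6Σd² / [n(n²−1)] = 1 − 6×32 / (5×24) = 1 − 192/120 ≈ -0.6000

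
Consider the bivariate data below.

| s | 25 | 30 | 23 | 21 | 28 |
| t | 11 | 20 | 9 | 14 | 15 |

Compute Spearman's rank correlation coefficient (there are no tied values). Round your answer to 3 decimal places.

Rank s: 3, 5, 2, 1, 4
Rank t: 2, 5, 1, 3, 4
d = rank(s) − rank(t): 1, 0, 1, -2, 0; Σd² = 6
ρ = 1 − 6Σd² / [n(n²−1)] = 1 − 6×6 / (5×24) = 1 − 36/120 ≈ 0.700

0.700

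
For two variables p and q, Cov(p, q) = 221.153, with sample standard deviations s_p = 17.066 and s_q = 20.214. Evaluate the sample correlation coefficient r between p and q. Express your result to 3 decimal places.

0.641

r = Cov(p,q) / (s_p · s_q) = 221.153 / (17.066 × 20.214)
  = 221.153 / 344.9721 ≈ 0.641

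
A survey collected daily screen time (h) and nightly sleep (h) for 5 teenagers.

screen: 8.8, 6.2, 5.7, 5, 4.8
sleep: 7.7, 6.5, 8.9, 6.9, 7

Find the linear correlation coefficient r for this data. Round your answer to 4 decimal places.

n = 5, Σx = 30.5, Σy = 37, Σx² = 196.41, Σy² = 277.36, Σxy = 226.89
nΣxy − ΣxΣy = 1134.45 − 1128.5 = 5.95
nΣx² − (Σx)² = 982.05 − 930.25 = 51.8; nΣy² − (Σy)² = 1386.8 − 1369 = 17.8
r = 5.95 / √(51.8 × 17.8) = 5.95 / 30.3651 ≈ 0.1959

0.1959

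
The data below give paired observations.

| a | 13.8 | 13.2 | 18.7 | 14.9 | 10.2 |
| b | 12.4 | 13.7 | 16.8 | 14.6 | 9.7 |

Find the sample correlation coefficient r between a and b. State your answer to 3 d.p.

0.957

n = 5, Σa = 70.8, Σb = 67.2, Σa² = 1040.42, Σb² = 930.94, Σab = 982.6
nΣab − ΣaΣb = 4913 − 4757.76 = 155.24
nΣa² − (Σa)² = 5202.1 − 5012.64 = 189.46; nΣb² − (Σb)² = 4654.7 − 4515.84 = 138.86
r = 155.24 / √(189.46 × 138.86) = 155.24 / 162.1987 ≈ 0.957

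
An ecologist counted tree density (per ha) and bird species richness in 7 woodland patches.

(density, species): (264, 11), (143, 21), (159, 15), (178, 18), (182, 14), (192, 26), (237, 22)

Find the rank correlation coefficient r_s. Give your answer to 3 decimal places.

-0.107

Rank density: 7, 1, 2, 3, 4, 5, 6
Rank species: 1, 5, 3, 4, 2, 7, 6
d = rank(density) − rank(species): 6, -4, -1, -1, 2, -2, 0; Σd² = 62
ρ = 1 − 6Σd² / [n(n²−1)] = 1 − 6×62 / (7×48) = 1 − 372/336 ≈ -0.107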